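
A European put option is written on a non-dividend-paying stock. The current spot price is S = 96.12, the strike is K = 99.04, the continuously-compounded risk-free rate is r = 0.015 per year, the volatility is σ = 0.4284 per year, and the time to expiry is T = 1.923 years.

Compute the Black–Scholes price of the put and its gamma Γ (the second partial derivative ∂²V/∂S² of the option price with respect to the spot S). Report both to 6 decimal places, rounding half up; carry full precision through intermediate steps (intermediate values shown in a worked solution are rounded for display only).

σ√T = 0.4284·√1.923 = 0.594072
d₁ = (ln(S/K) + (r+σ²/2)T) / (σ√T) = (ln(96.12/99.04) + (0.015+0.4284²/2)·1.923) / 0.594072 = (-0.029926 + 0.205306) / 0.594072 = 0.295216
d₂ = d₁ − σ√T = 0.295216 − 0.594072 = -0.298856
e^{−rT} = e^{−0.015·1.923} = 0.971567
N(−d₁) = 0.383915,  N(−d₂) = 0.617475
Put price V = K·e^{−rT}·N(−d₂) − S·N(−d₁) = 59.415930 − 36.901867 = 22.514063
φ(d₁) = (1/√(2π))·e^{−d₁²/2} = 0.381931
Γ = φ(d₁) / (S·σ·√T) = 0.006689

price = 22.514063
Γ = 0.006689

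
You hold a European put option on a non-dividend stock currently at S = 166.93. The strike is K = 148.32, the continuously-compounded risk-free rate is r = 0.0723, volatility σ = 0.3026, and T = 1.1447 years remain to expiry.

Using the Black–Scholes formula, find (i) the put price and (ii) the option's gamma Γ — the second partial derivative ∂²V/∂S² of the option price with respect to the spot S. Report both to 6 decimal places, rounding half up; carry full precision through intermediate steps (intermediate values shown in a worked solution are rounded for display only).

σ√T = 0.3026·√1.1447 = 0.323754
d₁ = (ln(S/K) + (r+σ²/2)T) / (σ√T) = (ln(166.93/148.32) + (0.0723+0.3026²/2)·1.1447) / 0.323754 = (0.118202 + 0.135170) / 0.323754 = 0.782609
d₂ = d₁ − σ√T = 0.782609 − 0.323754 = 0.458855
e^{−rT} = e^{−0.0723·1.1447} = 0.920570
N(−d₁) = 0.216928,  N(−d₂) = 0.323169
Put price V = K·e^{−rT}·N(−d₂) − S·N(−d₁) = 44.125189 − 36.211864 = 7.913325
φ(d₁) = (1/√(2π))·e^{−d₁²/2} = 0.293706
Γ = φ(d₁) / (S·σ·√T) = 0.005435

price = 7.913325
Γ = 0.005435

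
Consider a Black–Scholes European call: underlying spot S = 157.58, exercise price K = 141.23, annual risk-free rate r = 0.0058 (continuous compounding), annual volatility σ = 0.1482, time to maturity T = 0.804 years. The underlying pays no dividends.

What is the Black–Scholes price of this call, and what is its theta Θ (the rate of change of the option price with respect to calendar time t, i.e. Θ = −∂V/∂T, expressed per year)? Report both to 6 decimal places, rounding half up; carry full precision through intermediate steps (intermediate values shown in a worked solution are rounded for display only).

price = 19.142541
Θ = -4.025088

σ√T = 0.1482·√0.804 = 0.132885
d₁ = (ln(S/K) + (r+σ²/2)T) / (σ√T) = (ln(157.58/141.23) + (0.0058+0.1482²/2)·0.804) / 0.132885 = (0.109543 + 0.013492) / 0.132885 = 0.925882
d₂ = d₁ − σ√T = 0.925882 − 0.132885 = 0.792997
e^{−rT} = e^{−0.0058·0.804} = 0.995348
N(d₁) = 0.822746,  N(d₂) = 0.786110
Call price V = S·N(d₁) − K·e^{−rT}·N(d₂) = 129.648374 − 110.505833 = 19.142541
φ(d₁) = (1/√(2π))·e^{−d₁²/2} = 0.259872
Θ = −S·φ(d₁)·σ/(2√T) − r·K·e^{−rT}·N(d₂) = −3.384155 − 0.640934 = -4.025088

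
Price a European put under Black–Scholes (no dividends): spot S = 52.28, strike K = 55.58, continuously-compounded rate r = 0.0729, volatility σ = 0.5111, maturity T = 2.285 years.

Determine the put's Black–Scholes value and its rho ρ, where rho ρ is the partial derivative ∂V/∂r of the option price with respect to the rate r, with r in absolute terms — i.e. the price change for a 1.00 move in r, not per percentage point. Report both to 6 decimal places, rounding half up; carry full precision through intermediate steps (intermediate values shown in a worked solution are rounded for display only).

price = 12.453219
ρ = -64.365189

σ√T = 0.5111·√2.285 = 0.772590
d₁ = (ln(S/K) + (r+σ²/2)T) / (σ√T) = (ln(52.28/55.58) + (0.0729+0.5111²/2)·2.285) / 0.772590 = (-0.061210 + 0.465024) / 0.772590 = 0.522676
d₂ = d₁ − σ√T = 0.522676 − 0.772590 = -0.249913
e^{−rT} = e^{−0.0729·2.285} = 0.846558
N(−d₁) = 0.300600,  N(−d₂) = 0.598673
Put price V = K·e^{−rT}·N(−d₂) − S·N(−d₁) = 28.168573 − 15.715354 = 12.453219
ρ = −K·T·e^{−rT}·N(−d₂) = -64.365189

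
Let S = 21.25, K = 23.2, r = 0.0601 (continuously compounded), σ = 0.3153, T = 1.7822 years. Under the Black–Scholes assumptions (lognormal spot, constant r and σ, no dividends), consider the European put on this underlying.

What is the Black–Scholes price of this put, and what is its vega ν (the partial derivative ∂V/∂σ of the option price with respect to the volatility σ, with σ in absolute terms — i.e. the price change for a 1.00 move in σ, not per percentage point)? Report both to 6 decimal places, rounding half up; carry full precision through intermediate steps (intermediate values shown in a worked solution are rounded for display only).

σ√T = 0.3153·√1.7822 = 0.420923
d₁ = (ln(S/K) + (r+σ²/2)T) / (σ√T) = (ln(21.25/23.2) + (0.0601+0.3153²/2)·1.7822) / 0.420923 = (-0.087795 + 0.195698) / 0.420923 = 0.256348
d₂ = d₁ − σ√T = 0.256348 − 0.420923 = -0.164574
e^{−rT} = e^{−0.0601·1.7822} = 0.898427
N(−d₁) = 0.398841,  N(−d₂) = 0.565360
Put price V = K·e^{−rT}·N(−d₂) − S·N(−d₁) = 11.784090 − 8.475371 = 3.308719
φ(d₁) = (1/√(2π))·e^{−d₁²/2} = 0.386047
ν = S·φ(d₁)·√T = 10.951599

price = 3.308719
ν = 10.951599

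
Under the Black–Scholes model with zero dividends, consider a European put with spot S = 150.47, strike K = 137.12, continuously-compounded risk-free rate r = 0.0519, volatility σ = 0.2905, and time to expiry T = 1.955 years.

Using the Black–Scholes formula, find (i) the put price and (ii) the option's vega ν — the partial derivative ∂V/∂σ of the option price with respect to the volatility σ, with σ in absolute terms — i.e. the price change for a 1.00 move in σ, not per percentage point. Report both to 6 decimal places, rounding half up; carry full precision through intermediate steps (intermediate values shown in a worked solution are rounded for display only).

σ√T = 0.2905·√1.955 = 0.406181
d₁ = (ln(S/K) + (r+σ²/2)T) / (σ√T) = (ln(150.47/137.12) + (0.0519+0.2905²/2)·1.955) / 0.406181 = (0.092907 + 0.183956) / 0.406181 = 0.681625
d₂ = d₁ − σ√T = 0.681625 − 0.406181 = 0.275445
e^{−rT} = e^{−0.0519·1.955} = 0.903513
N(−d₁) = 0.247738,  N(−d₂) = 0.391487
Put price V = K·e^{−rT}·N(−d₂) − S·N(−d₁) = 48.501268 − 37.277124 = 11.224144
φ(d₁) = (1/√(2π))·e^{−d₁²/2} = 0.316243
ν = S·φ(d₁)·√T = 66.534039

price = 11.224144
ν = 66.534039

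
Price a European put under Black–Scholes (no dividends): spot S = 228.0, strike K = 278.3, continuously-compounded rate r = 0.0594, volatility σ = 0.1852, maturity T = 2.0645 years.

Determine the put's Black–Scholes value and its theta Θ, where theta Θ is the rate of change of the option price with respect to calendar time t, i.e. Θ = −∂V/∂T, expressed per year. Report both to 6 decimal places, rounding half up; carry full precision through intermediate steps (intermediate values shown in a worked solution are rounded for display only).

price = 35.215182
Θ = 3.907140

σ√T = 0.1852·√2.0645 = 0.266102
d₁ = (ln(S/K) + (r+σ²/2)T) / (σ√T) = (ln(228.0/278.3) + (0.0594+0.1852²/2)·2.0645) / 0.266102 = (-0.199354 + 0.158036) / 0.266102 = -0.155270
d₂ = d₁ − σ√T = -0.155270 − 0.266102 = -0.421372
e^{−rT} = e^{−0.0594·2.0645} = 0.884590
N(−d₁) = 0.561696,  N(−d₂) = 0.663258
Put price V = K·e^{−rT}·N(−d₂) − S·N(−d₁) = 163.281773 − 128.066591 = 35.215182
φ(d₁) = (1/√(2π))·e^{−d₁²/2} = 0.394162
Θ = −S·φ(d₁)·σ/(2√T) + r·K·e^{−rT}·N(−d₂) = −5.791797 + 9.698937 = 3.907140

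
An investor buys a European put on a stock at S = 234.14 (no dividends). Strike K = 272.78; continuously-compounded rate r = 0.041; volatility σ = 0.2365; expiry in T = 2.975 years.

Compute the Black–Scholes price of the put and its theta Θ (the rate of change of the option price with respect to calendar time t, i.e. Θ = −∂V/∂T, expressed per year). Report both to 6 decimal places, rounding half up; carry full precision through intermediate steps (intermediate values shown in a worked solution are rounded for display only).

σ√T = 0.2365·√2.975 = 0.407920
d₁ = (ln(S/K) + (r+σ²/2)T) / (σ√T) = (ln(234.14/272.78) + (0.041+0.2365²/2)·2.975) / 0.407920 = (-0.152746 + 0.205174) / 0.407920 = 0.128525
d₂ = d₁ − σ√T = 0.128525 − 0.407920 = -0.279395
e^{−rT} = e^{−0.041·2.975} = 0.885170
N(−d₁) = 0.448867,  N(−d₂) = 0.610029
Put price V = K·e^{−rT}·N(−d₂) − S·N(−d₁) = 147.295666 − 105.097670 = 42.197996
φ(d₁) = (1/√(2π))·e^{−d₁²/2} = 0.395661
Θ = −S·φ(d₁)·σ/(2√T) + r·K·e^{−rT}·N(−d₂) = −6.351208 + 6.039122 = -0.312086

price = 42.197996
Θ = -0.312086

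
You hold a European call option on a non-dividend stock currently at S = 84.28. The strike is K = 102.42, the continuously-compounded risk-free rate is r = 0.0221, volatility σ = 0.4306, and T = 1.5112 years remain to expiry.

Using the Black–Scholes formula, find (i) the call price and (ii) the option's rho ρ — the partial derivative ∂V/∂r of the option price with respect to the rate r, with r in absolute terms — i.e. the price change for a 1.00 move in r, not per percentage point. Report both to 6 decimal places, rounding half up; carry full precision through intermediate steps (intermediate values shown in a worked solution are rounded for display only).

price = 12.607838
ρ = 42.571628

σ√T = 0.4306·√1.5112 = 0.529340
d₁ = (ln(S/K) + (r+σ²/2)T) / (σ√T) = (ln(84.28/102.42) + (0.0221+0.4306²/2)·1.5112) / 0.529340 = (-0.194937 + 0.173498) / 0.529340 = -0.040502
d₂ = d₁ − σ√T = -0.040502 − 0.529340 = -0.569842
e^{−rT} = e^{−0.0221·1.5112} = 0.967154
N(d₁) = 0.483846,  N(d₂) = 0.284392
Call price V = S·N(d₁) − K·e^{−rT}·N(d₂) = 40.778582 − 28.170744 = 12.607838
ρ = K·T·e^{−rT}·N(d₂) = 42.571628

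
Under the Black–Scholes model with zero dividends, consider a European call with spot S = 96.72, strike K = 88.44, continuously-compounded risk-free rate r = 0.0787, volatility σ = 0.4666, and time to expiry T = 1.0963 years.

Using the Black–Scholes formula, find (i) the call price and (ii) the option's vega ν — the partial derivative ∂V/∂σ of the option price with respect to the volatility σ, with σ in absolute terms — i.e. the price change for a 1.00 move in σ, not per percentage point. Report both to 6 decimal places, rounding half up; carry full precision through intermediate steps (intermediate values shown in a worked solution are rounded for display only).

price = 26.029946
ν = 33.663220

σ√T = 0.4666·√1.0963 = 0.488550
d₁ = (ln(S/K) + (r+σ²/2)T) / (σ√T) = (ln(96.72/88.44) + (0.0787+0.4666²/2)·1.0963) / 0.488550 = (0.089496 + 0.205620) / 0.488550 = 0.604063
d₂ = d₁ − σ√T = 0.604063 − 0.488550 = 0.115513
e^{−rT} = e^{−0.0787·1.0963} = 0.917338
N(d₁) = 0.727099,  N(d₂) = 0.545981
Call price V = S·N(d₁) − K·e^{−rT}·N(d₂) = 70.325039 − 44.295092 = 26.029946
φ(d₁) = (1/√(2π))·e^{−d₁²/2} = 0.332410
ν = S·φ(d₁)·√T = 33.663220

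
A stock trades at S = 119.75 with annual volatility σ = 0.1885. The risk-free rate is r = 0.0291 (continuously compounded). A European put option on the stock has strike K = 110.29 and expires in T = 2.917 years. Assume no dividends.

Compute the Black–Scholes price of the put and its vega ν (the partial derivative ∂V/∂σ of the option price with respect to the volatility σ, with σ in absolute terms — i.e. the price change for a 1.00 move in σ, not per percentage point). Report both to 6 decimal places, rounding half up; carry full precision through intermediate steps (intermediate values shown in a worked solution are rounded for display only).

σ√T = 0.1885·√2.917 = 0.321943
d₁ = (ln(S/K) + (r+σ²/2)T) / (σ√T) = (ln(119.75/110.29) + (0.0291+0.1885²/2)·2.917) / 0.321943 = (0.082293 + 0.136708) / 0.321943 = 0.680248
d₂ = d₁ − σ√T = 0.680248 − 0.321943 = 0.358305
e^{−rT} = e^{−0.0291·2.917} = 0.918618
N(−d₁) = 0.248174,  N(−d₂) = 0.360058
Put price V = K·e^{−rT}·N(−d₂) − S·N(−d₁) = 36.479020 − 29.718793 = 6.760227
φ(d₁) = (1/√(2π))·e^{−d₁²/2} = 0.316539
ν = S·φ(d₁)·√T = 64.739835

price = 6.760227
ν = 64.739835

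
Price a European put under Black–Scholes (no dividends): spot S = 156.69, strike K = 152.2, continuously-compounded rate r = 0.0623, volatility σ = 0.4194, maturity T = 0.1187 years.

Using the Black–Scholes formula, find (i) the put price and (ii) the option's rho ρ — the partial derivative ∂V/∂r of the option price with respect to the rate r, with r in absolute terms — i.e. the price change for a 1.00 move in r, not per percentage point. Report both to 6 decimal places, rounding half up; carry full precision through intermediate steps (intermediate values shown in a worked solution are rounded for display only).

σ√T = 0.4194·√0.1187 = 0.144495
d₁ = (ln(S/K) + (r+σ²/2)T) / (σ√T) = (ln(156.69/152.2) + (0.0623+0.4194²/2)·0.1187) / 0.144495 = (0.029074 + 0.017834) / 0.144495 = 0.324636
d₂ = d₁ − σ√T = 0.324636 − 0.144495 = 0.180140
e^{−rT} = e^{−0.0623·0.1187} = 0.992632
N(−d₁) = 0.372728,  N(−d₂) = 0.428521
Put price V = K·e^{−rT}·N(−d₂) − S·N(−d₁) = 64.740391 − 58.402811 = 6.337580
ρ = −K·T·e^{−rT}·N(−d₂) = -7.684684

price = 6.337580
ρ = -7.684684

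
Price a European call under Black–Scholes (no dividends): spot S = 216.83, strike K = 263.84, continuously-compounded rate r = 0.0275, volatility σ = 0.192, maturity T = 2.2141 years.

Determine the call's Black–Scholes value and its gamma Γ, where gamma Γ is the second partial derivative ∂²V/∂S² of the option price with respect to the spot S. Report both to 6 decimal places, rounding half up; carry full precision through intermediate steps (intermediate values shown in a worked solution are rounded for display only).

price = 13.586333
Γ = 0.006097

σ√T = 0.192·√2.2141 = 0.285693
d₁ = (ln(S/K) + (r+σ²/2)T) / (σ√T) = (ln(216.83/263.84) + (0.0275+0.192²/2)·2.2141) / 0.285693 = (-0.196229 + 0.101698) / 0.285693 = -0.330884
d₂ = d₁ − σ√T = -0.330884 − 0.285693 = -0.616577
e^{−rT} = e^{−0.0275·2.2141} = 0.940929
N(d₁) = 0.370366,  N(d₂) = 0.268757
Call price V = S·N(d₁) − K·e^{−rT}·N(d₂) = 80.306504 − 66.720171 = 13.586333
φ(d₁) = (1/√(2π))·e^{−d₁²/2} = 0.377690
Γ = φ(d₁) / (S·σ·√T) = 0.006097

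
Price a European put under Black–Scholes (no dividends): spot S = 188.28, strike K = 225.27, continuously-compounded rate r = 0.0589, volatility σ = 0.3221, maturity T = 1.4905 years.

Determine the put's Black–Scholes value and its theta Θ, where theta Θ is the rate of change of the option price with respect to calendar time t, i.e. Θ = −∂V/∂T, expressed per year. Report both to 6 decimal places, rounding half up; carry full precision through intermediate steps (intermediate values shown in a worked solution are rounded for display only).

price = 40.602628
Θ = -1.805268

σ√T = 0.3221·√1.4905 = 0.393239
d₁ = (ln(S/K) + (r+σ²/2)T) / (σ√T) = (ln(188.28/225.27) + (0.0589+0.3221²/2)·1.4905) / 0.393239 = (-0.179369 + 0.165109) / 0.393239 = -0.036264
d₂ = d₁ − σ√T = -0.036264 − 0.393239 = -0.429503
e^{−rT} = e^{−0.0589·1.4905} = 0.915953
N(−d₁) = 0.514464,  N(−d₂) = 0.666222
Put price V = K·e^{−rT}·N(−d₂) − S·N(−d₁) = 137.465941 − 96.863313 = 40.602628
φ(d₁) = (1/√(2π))·e^{−d₁²/2} = 0.398680
Θ = −S·φ(d₁)·σ/(2√T) + r·K·e^{−rT}·N(−d₂) = −9.902011 + 8.096744 = -1.805268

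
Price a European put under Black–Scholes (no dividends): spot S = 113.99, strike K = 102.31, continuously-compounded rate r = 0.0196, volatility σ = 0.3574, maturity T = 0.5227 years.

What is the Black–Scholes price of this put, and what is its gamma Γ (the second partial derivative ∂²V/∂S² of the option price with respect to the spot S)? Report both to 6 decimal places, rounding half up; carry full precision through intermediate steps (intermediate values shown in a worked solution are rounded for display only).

price = 5.835230
Γ = 0.011400

σ√T = 0.3574·√0.5227 = 0.258393
d₁ = (ln(S/K) + (r+σ²/2)T) / (σ√T) = (ln(113.99/102.31) + (0.0196+0.3574²/2)·0.5227) / 0.258393 = (0.108103 + 0.043628) / 0.258393 = 0.587213
d₂ = d₁ − σ√T = 0.587213 − 0.258393 = 0.328820
e^{−rT} = e^{−0.0196·0.5227} = 0.989807
N(−d₁) = 0.278530,  N(−d₂) = 0.371146
Put price V = K·e^{−rT}·N(−d₂) − S·N(−d₁) = 37.584908 − 31.749679 = 5.835230
φ(d₁) = (1/√(2π))·e^{−d₁²/2} = 0.335764
Γ = φ(d₁) / (S·σ·√T) = 0.011400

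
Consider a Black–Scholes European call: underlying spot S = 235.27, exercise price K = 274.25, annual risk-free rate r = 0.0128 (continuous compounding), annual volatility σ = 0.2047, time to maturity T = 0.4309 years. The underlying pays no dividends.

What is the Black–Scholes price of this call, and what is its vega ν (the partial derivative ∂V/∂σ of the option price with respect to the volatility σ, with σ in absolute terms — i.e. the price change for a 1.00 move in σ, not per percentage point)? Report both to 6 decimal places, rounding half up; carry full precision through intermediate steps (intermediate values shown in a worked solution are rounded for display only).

price = 2.332827
ν = 36.148567

σ√T = 0.2047·√0.4309 = 0.134371
d₁ = (ln(S/K) + (r+σ²/2)T) / (σ√T) = (ln(235.27/274.25) + (0.0128+0.2047²/2)·0.4309) / 0.134371 = (-0.153306 + 0.014543) / 0.134371 = -1.032684
d₂ = d₁ − σ√T = -1.032684 − 0.134371 = -1.167055
e^{−rT} = e^{−0.0128·0.4309} = 0.994500
N(d₁) = 0.150876,  N(d₂) = 0.121594
Call price V = S·N(d₁) − K·e^{−rT}·N(d₂) = 35.496562 − 33.163735 = 2.332827
φ(d₁) = (1/√(2π))·e^{−d₁²/2} = 0.234065
ν = S·φ(d₁)·√T = 36.148567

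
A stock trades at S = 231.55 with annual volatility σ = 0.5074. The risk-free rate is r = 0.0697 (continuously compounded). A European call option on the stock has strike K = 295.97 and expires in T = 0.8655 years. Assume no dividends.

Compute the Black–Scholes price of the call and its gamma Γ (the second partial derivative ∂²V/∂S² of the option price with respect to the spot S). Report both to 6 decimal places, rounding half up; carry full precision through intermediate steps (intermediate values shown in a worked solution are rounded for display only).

price = 27.585846
Γ = 0.003606

σ√T = 0.5074·√0.8655 = 0.472046
d₁ = (ln(S/K) + (r+σ²/2)T) / (σ√T) = (ln(231.55/295.97) + (0.0697+0.5074²/2)·0.8655) / 0.472046 = (-0.245462 + 0.171739) / 0.472046 = -0.156178
d₂ = d₁ − σ√T = -0.156178 − 0.472046 = -0.628224
e^{−rT} = e^{−0.0697·0.8655} = 0.941458
N(d₁) = 0.437946,  N(d₂) = 0.264929
Call price V = S·N(d₁) − K·e^{−rT}·N(d₂) = 101.406436 − 73.820590 = 27.585846
φ(d₁) = (1/√(2π))·e^{−d₁²/2} = 0.394106
Γ = φ(d₁) / (S·σ·√T) = 0.003606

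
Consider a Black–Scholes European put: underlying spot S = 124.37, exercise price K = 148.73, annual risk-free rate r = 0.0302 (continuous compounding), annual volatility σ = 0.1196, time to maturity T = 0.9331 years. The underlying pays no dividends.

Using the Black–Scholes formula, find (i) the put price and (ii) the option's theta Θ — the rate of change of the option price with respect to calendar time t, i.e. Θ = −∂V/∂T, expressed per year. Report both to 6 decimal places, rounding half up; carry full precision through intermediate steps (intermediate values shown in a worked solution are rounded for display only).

σ√T = 0.1196·√0.9331 = 0.115530
d₁ = (ln(S/K) + (r+σ²/2)T) / (σ√T) = (ln(124.37/148.73) + (0.0302+0.1196²/2)·0.9331) / 0.115530 = (-0.178872 + 0.034853) / 0.115530 = -1.246587
d₂ = d₁ − σ√T = -1.246587 − 0.115530 = -1.362117
e^{−rT} = e^{−0.0302·0.9331} = 0.972214
N(−d₁) = 0.893726,  N(−d₂) = 0.913420
Put price V = K·e^{−rT}·N(−d₂) − S·N(−d₁) = 132.078042 − 111.152642 = 20.925400
φ(d₁) = (1/√(2π))·e^{−d₁²/2} = 0.183429
Θ = −S·φ(d₁)·σ/(2√T) + r·K·e^{−rT}·N(−d₂) = −1.412279 + 3.988757 = 2.576478

price = 20.925400
Θ = 2.576478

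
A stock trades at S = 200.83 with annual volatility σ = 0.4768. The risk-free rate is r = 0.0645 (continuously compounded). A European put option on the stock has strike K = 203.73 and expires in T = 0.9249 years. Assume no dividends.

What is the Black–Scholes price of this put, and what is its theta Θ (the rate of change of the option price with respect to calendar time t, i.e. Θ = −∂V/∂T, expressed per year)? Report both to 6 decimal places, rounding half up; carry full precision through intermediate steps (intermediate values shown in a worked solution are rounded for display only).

σ√T = 0.4768·√0.9249 = 0.458547
d₁ = (ln(S/K) + (r+σ²/2)T) / (σ√T) = (ln(200.83/203.73) + (0.0645+0.4768²/2)·0.9249) / 0.458547 = (-0.014337 + 0.164789) / 0.458547 = 0.328106
d₂ = d₁ − σ√T = 0.328106 − 0.458547 = -0.130441
e^{−rT} = e^{−0.0645·0.9249} = 0.942089
N(−d₁) = 0.371416,  N(−d₂) = 0.551891
Put price V = K·e^{−rT}·N(−d₂) − S·N(−d₁) = 105.925423 − 74.591449 = 31.333974
φ(d₁) = (1/√(2π))·e^{−d₁²/2} = 0.378036
Θ = −S·φ(d₁)·σ/(2√T) + r·K·e^{−rT}·N(−d₂) = −18.820055 + 6.832190 = -11.987865

price = 31.333974
Θ = -11.987865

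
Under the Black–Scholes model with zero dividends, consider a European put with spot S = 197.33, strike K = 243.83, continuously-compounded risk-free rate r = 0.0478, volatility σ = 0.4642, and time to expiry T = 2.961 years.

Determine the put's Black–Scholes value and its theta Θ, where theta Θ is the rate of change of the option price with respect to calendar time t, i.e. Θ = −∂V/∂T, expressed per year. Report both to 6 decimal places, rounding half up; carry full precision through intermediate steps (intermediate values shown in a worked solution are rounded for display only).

price = 70.863467
Θ = -3.165634

σ√T = 0.4642·√2.961 = 0.798775
d₁ = (ln(S/K) + (r+σ²/2)T) / (σ√T) = (ln(197.33/243.83) + (0.0478+0.4642²/2)·2.961) / 0.798775 = (-0.211594 + 0.460556) / 0.798775 = 0.311681
d₂ = d₁ − σ√T = 0.311681 − 0.798775 = -0.487094
e^{−rT} = e^{−0.0478·2.961} = 0.868024
N(−d₁) = 0.377642,  N(−d₂) = 0.686904
Put price V = K·e^{−rT}·N(−d₂) − S·N(−d₁) = 145.383495 − 74.520028 = 70.863467
φ(d₁) = (1/√(2π))·e^{−d₁²/2} = 0.380028
Θ = −S·φ(d₁)·σ/(2√T) + r·K·e^{−rT}·N(−d₂) = −10.114965 + 6.949331 = -3.165634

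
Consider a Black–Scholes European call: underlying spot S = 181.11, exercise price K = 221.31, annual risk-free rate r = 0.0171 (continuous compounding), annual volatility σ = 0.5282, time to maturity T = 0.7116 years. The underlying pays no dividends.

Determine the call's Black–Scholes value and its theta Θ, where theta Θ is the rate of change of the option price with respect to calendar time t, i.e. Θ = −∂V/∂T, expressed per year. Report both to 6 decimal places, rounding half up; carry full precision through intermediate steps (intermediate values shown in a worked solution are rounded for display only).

σ√T = 0.5282·√0.7116 = 0.445570
d₁ = (ln(S/K) + (r+σ²/2)T) / (σ√T) = (ln(181.11/221.31) + (0.0171+0.5282²/2)·0.7116) / 0.445570 = (-0.200460 + 0.111435) / 0.445570 = -0.199800
d₂ = d₁ − σ√T = -0.199800 − 0.445570 = -0.645370
e^{−rT} = e^{−0.0171·0.7116} = 0.987905
N(d₁) = 0.420818,  N(d₂) = 0.259344
Call price V = S·N(d₁) − K·e^{−rT}·N(d₂) = 76.214437 − 56.701150 = 19.513286
φ(d₁) = (1/√(2π))·e^{−d₁²/2} = 0.391058
Θ = −S·φ(d₁)·σ/(2√T) − r·K·e^{−rT}·N(d₂) = −22.173508 − 0.969590 = -23.143097

price = 19.513286
Θ = -23.143097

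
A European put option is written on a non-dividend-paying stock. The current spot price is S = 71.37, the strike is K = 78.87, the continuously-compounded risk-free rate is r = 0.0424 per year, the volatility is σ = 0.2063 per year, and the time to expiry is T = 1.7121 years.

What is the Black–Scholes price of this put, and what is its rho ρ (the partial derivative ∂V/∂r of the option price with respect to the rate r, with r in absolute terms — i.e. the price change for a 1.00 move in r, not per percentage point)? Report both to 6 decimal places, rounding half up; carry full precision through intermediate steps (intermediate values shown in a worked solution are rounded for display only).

price = 8.796961
ρ = -74.513985

σ√T = 0.2063·√1.7121 = 0.269938
d₁ = (ln(S/K) + (r+σ²/2)T) / (σ√T) = (ln(71.37/78.87) + (0.0424+0.2063²/2)·1.7121) / 0.269938 = (-0.099923 + 0.109026) / 0.269938 = 0.033722
d₂ = d₁ − σ√T = 0.033722 − 0.269938 = -0.236215
e^{−rT} = e^{−0.0424·1.7121} = 0.929979
N(−d₁) = 0.486549,  N(−d₂) = 0.593367
Put price V = K·e^{−rT}·N(−d₂) − S·N(−d₁) = 43.521982 − 34.725021 = 8.796961
ρ = −K·T·e^{−rT}·N(−d₂) = -74.513985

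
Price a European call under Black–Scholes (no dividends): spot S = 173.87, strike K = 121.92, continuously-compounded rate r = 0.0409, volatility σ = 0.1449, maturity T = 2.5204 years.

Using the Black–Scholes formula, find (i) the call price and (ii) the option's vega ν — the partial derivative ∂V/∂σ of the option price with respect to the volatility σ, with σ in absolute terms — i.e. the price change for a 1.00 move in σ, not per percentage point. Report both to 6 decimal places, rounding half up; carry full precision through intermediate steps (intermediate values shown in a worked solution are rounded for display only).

σ√T = 0.1449·√2.5204 = 0.230040
d₁ = (ln(S/K) + (r+σ²/2)T) / (σ√T) = (ln(173.87/121.92) + (0.0409+0.1449²/2)·2.5204) / 0.230040 = (0.354943 + 0.129544) / 0.230040 = 2.106097
d₂ = d₁ − σ√T = 2.106097 − 0.230040 = 1.876057
e^{−rT} = e^{−0.0409·2.5204} = 0.902051
N(d₁) = 0.982402,  N(d₂) = 0.969676
Call price V = S·N(d₁) − K·e^{−rT}·N(d₂) = 170.810244 − 106.643101 = 64.167143
φ(d₁) = (1/√(2π))·e^{−d₁²/2} = 0.043423
ν = S·φ(d₁)·√T = 11.986194

price = 64.167143
ν = 11.986194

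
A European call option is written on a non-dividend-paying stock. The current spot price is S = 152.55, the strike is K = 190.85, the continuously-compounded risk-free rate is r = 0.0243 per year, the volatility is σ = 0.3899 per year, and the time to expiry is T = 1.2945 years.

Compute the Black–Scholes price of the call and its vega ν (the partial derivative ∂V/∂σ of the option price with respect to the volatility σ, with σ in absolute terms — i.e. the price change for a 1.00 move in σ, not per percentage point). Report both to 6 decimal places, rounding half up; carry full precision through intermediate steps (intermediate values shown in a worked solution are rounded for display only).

price = 16.117560
ν = 67.700790

σ√T = 0.3899·√1.2945 = 0.443613
d₁ = (ln(S/K) + (r+σ²/2)T) / (σ√T) = (ln(152.55/190.85) + (0.0243+0.3899²/2)·1.2945) / 0.443613 = (-0.223995 + 0.129853) / 0.443613 = -0.212218
d₂ = d₁ − σ√T = -0.212218 − 0.443613 = -0.655831
e^{−rT} = e^{−0.0243·1.2945} = 0.969033
N(d₁) = 0.415968,  N(d₂) = 0.255966
Call price V = S·N(d₁) − K·e^{−rT}·N(d₂) = 63.455977 − 47.338417 = 16.117560
φ(d₁) = (1/√(2π))·e^{−d₁²/2} = 0.390059
ν = S·φ(d₁)·√T = 67.700790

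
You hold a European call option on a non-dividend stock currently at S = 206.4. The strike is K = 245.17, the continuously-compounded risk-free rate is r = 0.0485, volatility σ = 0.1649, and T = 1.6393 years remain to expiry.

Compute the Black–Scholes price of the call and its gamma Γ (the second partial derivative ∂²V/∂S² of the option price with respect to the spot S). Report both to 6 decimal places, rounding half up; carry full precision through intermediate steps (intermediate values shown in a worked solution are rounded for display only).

σ√T = 0.1649·√1.6393 = 0.211130
d₁ = (ln(S/K) + (r+σ²/2)T) / (σ√T) = (ln(206.4/245.17) + (0.0485+0.1649²/2)·1.6393) / 0.211130 = (-0.172136 + 0.101794) / 0.211130 = -0.333168
d₂ = d₁ − σ√T = -0.333168 − 0.211130 = -0.544298
e^{−rT} = e^{−0.0485·1.6393} = 0.923572
N(d₁) = 0.369504,  N(d₂) = 0.293118
Call price V = S·N(d₁) − K·e^{−rT}·N(d₂) = 76.265540 − 66.371389 = 9.894151
φ(d₁) = (1/√(2π))·e^{−d₁²/2} = 0.377404
Γ = φ(d₁) / (S·σ·√T) = 0.008661

price = 9.894151
Γ = 0.008661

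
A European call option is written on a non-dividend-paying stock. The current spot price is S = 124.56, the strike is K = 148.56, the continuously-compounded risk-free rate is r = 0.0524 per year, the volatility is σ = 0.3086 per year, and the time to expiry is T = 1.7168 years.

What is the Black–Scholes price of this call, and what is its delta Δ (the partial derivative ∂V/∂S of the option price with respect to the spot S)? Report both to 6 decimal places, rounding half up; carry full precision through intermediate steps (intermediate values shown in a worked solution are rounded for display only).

σ√T = 0.3086·√1.7168 = 0.404348
d₁ = (ln(S/K) + (r+σ²/2)T) / (σ√T) = (ln(124.56/148.56) + (0.0524+0.3086²/2)·1.7168) / 0.404348 = (-0.176201 + 0.171709) / 0.404348 = -0.011110
d₂ = d₁ − σ√T = -0.011110 − 0.404348 = -0.415458
e^{−rT} = e^{−0.0524·1.7168} = 0.913967
N(d₁) = 0.495568,  N(d₂) = 0.338903
Call price V = S·N(d₁) − K·e^{−rT}·N(d₂) = 61.727939 − 46.015943 = 15.711996
Δ = N(d₁) = 0.495568

price = 15.711996
Δ = 0.495568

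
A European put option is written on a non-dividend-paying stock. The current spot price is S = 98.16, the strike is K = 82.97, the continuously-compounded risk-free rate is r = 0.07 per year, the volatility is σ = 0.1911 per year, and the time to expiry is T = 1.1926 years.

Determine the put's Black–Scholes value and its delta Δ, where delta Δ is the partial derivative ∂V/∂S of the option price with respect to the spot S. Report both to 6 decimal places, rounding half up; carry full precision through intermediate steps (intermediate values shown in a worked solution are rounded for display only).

price = 0.998150
Δ = -0.095106

σ√T = 0.1911·√1.1926 = 0.208693
d₁ = (ln(S/K) + (r+σ²/2)T) / (σ√T) = (ln(98.16/82.97) + (0.07+0.1911²/2)·1.1926) / 0.208693 = (0.168120 + 0.105258) / 0.208693 = 1.309953
d₂ = d₁ − σ√T = 1.309953 − 0.208693 = 1.101260
e^{−rT} = e^{−0.07·1.1926} = 0.919908
N(−d₁) = 0.095106,  N(−d₂) = 0.135392
Put price V = K·e^{−rT}·N(−d₂) − S·N(−d₁) = 10.333745 − 9.335595 = 0.998150
Δ = −N(−d₁) = -0.095106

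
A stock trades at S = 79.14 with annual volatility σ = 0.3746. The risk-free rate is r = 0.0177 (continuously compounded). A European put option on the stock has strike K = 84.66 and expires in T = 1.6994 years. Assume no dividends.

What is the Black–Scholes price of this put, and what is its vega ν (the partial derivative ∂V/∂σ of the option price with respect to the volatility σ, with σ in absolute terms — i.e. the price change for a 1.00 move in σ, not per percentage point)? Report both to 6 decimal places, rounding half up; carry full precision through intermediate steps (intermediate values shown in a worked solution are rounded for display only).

price = 17.106651
ν = 40.583331

σ√T = 0.3746·√1.6994 = 0.488332
d₁ = (ln(S/K) + (r+σ²/2)T) / (σ√T) = (ln(79.14/84.66) + (0.0177+0.3746²/2)·1.6994) / 0.488332 = (-0.067425 + 0.149314) / 0.488332 = 0.167691
d₂ = d₁ − σ√T = 0.167691 − 0.488332 = -0.320642
e^{−rT} = e^{−0.0177·1.6994} = 0.970369
N(−d₁) = 0.433413,  N(−d₂) = 0.625759
Put price V = K·e^{−rT}·N(−d₂) − S·N(−d₁) = 51.406977 − 34.300325 = 17.106651
φ(d₁) = (1/√(2π))·e^{−d₁²/2} = 0.393372
ν = S·φ(d₁)·√T = 40.583331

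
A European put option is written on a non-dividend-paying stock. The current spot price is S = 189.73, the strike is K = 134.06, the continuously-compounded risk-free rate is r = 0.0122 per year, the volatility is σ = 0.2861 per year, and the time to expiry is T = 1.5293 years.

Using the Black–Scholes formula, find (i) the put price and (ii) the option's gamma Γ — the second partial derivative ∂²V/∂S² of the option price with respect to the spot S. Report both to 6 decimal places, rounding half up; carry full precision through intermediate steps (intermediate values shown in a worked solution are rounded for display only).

σ√T = 0.2861·√1.5293 = 0.353805
d₁ = (ln(S/K) + (r+σ²/2)T) / (σ√T) = (ln(189.73/134.06) + (0.0122+0.2861²/2)·1.5293) / 0.353805 = (0.347315 + 0.081247) / 0.353805 = 1.211291
d₂ = d₁ − σ√T = 1.211291 − 0.353805 = 0.857486
e^{−rT} = e^{−0.0122·1.5293} = 0.981516
N(−d₁) = 0.112892,  N(−d₂) = 0.195588
Put price V = K·e^{−rT}·N(−d₂) − S·N(−d₁) = 25.735882 − 21.418987 = 4.316895
φ(d₁) = (1/√(2π))·e^{−d₁²/2} = 0.191561
Γ = φ(d₁) / (S·σ·√T) = 0.002854

price = 4.316895
Γ = 0.002854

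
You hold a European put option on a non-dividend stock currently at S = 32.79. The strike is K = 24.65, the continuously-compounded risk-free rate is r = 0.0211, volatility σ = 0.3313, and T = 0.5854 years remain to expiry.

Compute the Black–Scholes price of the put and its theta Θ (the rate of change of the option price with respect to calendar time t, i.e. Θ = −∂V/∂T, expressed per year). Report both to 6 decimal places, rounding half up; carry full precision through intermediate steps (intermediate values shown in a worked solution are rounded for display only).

price = 0.421076
Θ = -1.138993

σ√T = 0.3313·√0.5854 = 0.253482
d₁ = (ln(S/K) + (r+σ²/2)T) / (σ√T) = (ln(32.79/24.65) + (0.0211+0.3313²/2)·0.5854) / 0.253482 = (0.285347 + 0.044479) / 0.253482 = 1.301176
d₂ = d₁ − σ√T = 1.301176 − 0.253482 = 1.047694
e^{−rT} = e^{−0.0211·0.5854} = 0.987724
N(−d₁) = 0.096599,  N(−d₂) = 0.147390
Put price V = K·e^{−rT}·N(−d₂) − S·N(−d₁) = 3.588558 − 3.167483 = 0.421076
φ(d₁) = (1/√(2π))·e^{−d₁²/2} = 0.171107
Θ = −S·φ(d₁)·σ/(2√T) + r·K·e^{−rT}·N(−d₂) = −1.214712 + 0.075719 = -1.138993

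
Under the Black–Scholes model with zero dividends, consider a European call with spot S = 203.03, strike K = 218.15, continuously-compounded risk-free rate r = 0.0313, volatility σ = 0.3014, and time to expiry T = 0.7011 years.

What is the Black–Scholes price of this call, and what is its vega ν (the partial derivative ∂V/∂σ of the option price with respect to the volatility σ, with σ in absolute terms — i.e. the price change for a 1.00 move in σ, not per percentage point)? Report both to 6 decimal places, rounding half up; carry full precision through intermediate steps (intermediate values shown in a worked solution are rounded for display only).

σ√T = 0.3014·√0.7011 = 0.252367
d₁ = (ln(S/K) + (r+σ²/2)T) / (σ√T) = (ln(203.03/218.15) + (0.0313+0.3014²/2)·0.7011) / 0.252367 = (-0.071829 + 0.053789) / 0.252367 = -0.071483
d₂ = d₁ − σ√T = -0.071483 − 0.252367 = -0.323851
e^{−rT} = e^{−0.0313·0.7011} = 0.978295
N(d₁) = 0.471507,  N(d₂) = 0.373026
Call price V = S·N(d₁) − K·e^{−rT}·N(d₂) = 95.729971 − 79.609228 = 16.120743
φ(d₁) = (1/√(2π))·e^{−d₁²/2} = 0.397924
ν = S·φ(d₁)·√T = 67.647332

price = 16.120743
ν = 67.647332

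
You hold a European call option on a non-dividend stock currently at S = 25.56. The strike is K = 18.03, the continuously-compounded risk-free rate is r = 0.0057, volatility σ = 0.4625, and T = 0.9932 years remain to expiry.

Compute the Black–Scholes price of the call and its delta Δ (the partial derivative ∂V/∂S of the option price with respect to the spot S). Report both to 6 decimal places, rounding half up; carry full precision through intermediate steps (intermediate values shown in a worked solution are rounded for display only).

σ√T = 0.4625·√0.9932 = 0.460925
d₁ = (ln(S/K) + (r+σ²/2)T) / (σ√T) = (ln(25.56/18.03) + (0.0057+0.4625²/2)·0.9932) / 0.460925 = (0.348992 + 0.111887) / 0.460925 = 0.999900
d₂ = d₁ − σ√T = 0.999900 − 0.460925 = 0.538975
e^{−rT} = e^{−0.0057·0.9932} = 0.994355
N(d₁) = 0.841321,  N(d₂) = 0.705048
Call price V = S·N(d₁) − K·e^{−rT}·N(d₂) = 21.504153 − 12.640253 = 8.863900
Δ = N(d₁) = 0.841321

price = 8.863900
Δ = 0.841321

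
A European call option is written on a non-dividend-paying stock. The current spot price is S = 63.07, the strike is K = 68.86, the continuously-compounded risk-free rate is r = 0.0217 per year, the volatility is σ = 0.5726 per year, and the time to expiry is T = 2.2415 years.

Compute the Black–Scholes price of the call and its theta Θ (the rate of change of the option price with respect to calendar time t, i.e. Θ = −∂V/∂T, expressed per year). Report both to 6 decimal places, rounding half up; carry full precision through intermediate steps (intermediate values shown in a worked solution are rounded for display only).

price = 20.106261
Θ = -4.923490

σ√T = 0.5726·√2.2415 = 0.857276
d₁ = (ln(S/K) + (r+σ²/2)T) / (σ√T) = (ln(63.07/68.86) + (0.0217+0.5726²/2)·2.2415) / 0.857276 = (-0.087830 + 0.416102) / 0.857276 = 0.382924
d₂ = d₁ − σ√T = 0.382924 − 0.857276 = -0.474352
e^{−rT} = e^{−0.0217·2.2415} = 0.952523
N(d₁) = 0.649112,  N(d₂) = 0.317624
Call price V = S·N(d₁) − K·e^{−rT}·N(d₂) = 40.939487 − 20.833225 = 20.106261
φ(d₁) = (1/√(2π))·e^{−d₁²/2} = 0.370740
Θ = −S·φ(d₁)·σ/(2√T) − r·K·e^{−rT}·N(d₂) = −4.471409 − 0.452081 = -4.923490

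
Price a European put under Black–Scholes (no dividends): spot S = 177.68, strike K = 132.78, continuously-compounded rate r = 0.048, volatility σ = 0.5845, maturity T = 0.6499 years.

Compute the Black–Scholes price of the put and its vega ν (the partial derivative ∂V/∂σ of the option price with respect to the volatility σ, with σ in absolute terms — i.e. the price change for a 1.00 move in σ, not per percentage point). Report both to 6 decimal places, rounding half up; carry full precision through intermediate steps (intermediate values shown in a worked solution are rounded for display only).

price = 10.291576
ν = 37.426781

σ√T = 0.5845·√0.6499 = 0.471203
d₁ = (ln(S/K) + (r+σ²/2)T) / (σ√T) = (ln(177.68/132.78) + (0.048+0.5845²/2)·0.6499) / 0.471203 = (0.291291 + 0.142211) / 0.471203 = 0.919990
d₂ = d₁ − σ√T = 0.919990 − 0.471203 = 0.448787
e^{−rT} = e^{−0.048·0.6499} = 0.969286
N(−d₁) = 0.178789,  N(−d₂) = 0.326793
Put price V = K·e^{−rT}·N(−d₂) − S·N(−d₁) = 42.058807 − 31.767231 = 10.291576
φ(d₁) = (1/√(2π))·e^{−d₁²/2} = 0.261289
ν = S·φ(d₁)·√T = 37.426781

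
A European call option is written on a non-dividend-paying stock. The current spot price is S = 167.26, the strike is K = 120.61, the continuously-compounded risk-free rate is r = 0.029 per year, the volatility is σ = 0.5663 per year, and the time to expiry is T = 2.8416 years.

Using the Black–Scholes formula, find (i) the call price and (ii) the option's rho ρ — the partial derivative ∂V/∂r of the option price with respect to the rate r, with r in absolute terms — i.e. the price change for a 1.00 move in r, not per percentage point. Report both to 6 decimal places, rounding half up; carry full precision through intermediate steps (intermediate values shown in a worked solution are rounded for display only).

price = 83.358959
ρ = 151.709478

σ√T = 0.5663·√2.8416 = 0.954615
d₁ = (ln(S/K) + (r+σ²/2)T) / (σ√T) = (ln(167.26/120.61) + (0.029+0.5663²/2)·2.8416) / 0.954615 = (0.326987 + 0.538051) / 0.954615 = 0.906165
d₂ = d₁ − σ√T = 0.906165 − 0.954615 = -0.048450
e^{−rT} = e^{−0.029·2.8416} = 0.920898
N(d₁) = 0.817576,  N(d₂) = 0.480679
Call price V = S·N(d₁) − K·e^{−rT}·N(d₂) = 136.747711 − 53.388752 = 83.358959
ρ = K·T·e^{−rT}·N(d₂) = 151.709478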